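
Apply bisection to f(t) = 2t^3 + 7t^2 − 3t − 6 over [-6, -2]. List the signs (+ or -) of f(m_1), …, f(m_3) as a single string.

m = -4, f(m) = -10 (−); new bracket [-4, -2]
m = -3, f(m) = 12 (+); new bracket [-4, -3]
m = -3.5, f(m) = 4.5 (+); new bracket [-4, -3.5]

-++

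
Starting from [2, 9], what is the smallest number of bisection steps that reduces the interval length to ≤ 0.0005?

Width after n steps is 7/2^n. Need 2^n ≥ 7/0.0005 = 14000.
2^13 = 8192 < 14000 ≤ 2^14 = 16384, so n = 14.

14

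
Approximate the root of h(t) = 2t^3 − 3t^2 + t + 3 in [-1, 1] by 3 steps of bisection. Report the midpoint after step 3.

m = 0, h(m) = 3 (+); new bracket [-1, 0]
m = -0.5, h(m) = 1.5 (+); new bracket [-1, -0.5]
m = -0.75, h(m) = -0.28125 (−); new bracket [-0.75, -0.5]

-0.75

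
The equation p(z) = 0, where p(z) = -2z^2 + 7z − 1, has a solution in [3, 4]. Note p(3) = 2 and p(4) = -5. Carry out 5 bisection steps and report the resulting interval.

[3.34375, 3.375]

m = 3.5, p(m) = -1 (−); new bracket [3, 3.5]
m = 3.25, p(m) = 0.625 (+); new bracket [3.25, 3.5]
m = 3.375, p(m) = -0.15625 (−); new bracket [3.25, 3.375]
m = 3.3125, p(m) = 0.2422 (+); new bracket [3.3125, 3.375]
m = 3.34375, p(m) = 0.0449 (+); new bracket [3.34375, 3.375]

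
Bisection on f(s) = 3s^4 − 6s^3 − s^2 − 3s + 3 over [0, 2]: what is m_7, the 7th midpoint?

s = 1 gives f = -4, negative; keep [0, 1]
s = 0.5 gives f = 0.6875, positive; keep [0.5, 1]
s = 0.75 gives f = -1.394531, negative; keep [0.5, 0.75]
s = 0.625 gives f = -0.2727, negative; keep [0.5, 0.625]
s = 0.5625 gives f = 0.2286, positive; keep [0.5625, 0.625]
s = 0.59375 gives f = -0.0169, negative; keep [0.5625, 0.59375]
s = 0.578125 gives f = 0.1072, positive; keep [0.578125, 0.59375]

0.578125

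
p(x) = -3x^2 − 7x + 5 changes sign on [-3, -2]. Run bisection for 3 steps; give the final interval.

[-3, -2.875]

midpoint -2.5: p = 3.75 > 0 → [-3, -2.5]
midpoint -2.75: p = 1.5625 > 0 → [-3, -2.75]
midpoint -2.875: p = 0.328125 > 0 → [-3, -2.875]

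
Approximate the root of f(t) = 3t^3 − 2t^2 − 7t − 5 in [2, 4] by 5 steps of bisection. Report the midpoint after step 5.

2.1875

f(3) = 37 > 0, so the root lies in [2, 3]
f(2.5) = 11.875 > 0, so the root lies in [2, 2.5]
f(2.25) = 3.296875 > 0, so the root lies in [2, 2.25]
f(2.125) = -0.1191 < 0, so the root lies in [2.125, 2.25]
f(2.1875) = 1.5198 > 0, so the root lies in [2.125, 2.1875]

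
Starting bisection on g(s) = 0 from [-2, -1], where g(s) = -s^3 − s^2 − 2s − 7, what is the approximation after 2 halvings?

-1.75

midpoint -1.5: g = -2.875 < 0 → [-2, -1.5]
midpoint -1.75: g = -1.203125 < 0 → [-2, -1.75]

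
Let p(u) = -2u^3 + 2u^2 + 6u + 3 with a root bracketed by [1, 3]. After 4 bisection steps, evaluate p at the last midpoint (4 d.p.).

m = 2, p(m) = 7 (+); new bracket [2, 3]
m = 2.5, p(m) = -0.75 (−); new bracket [2, 2.5]
m = 2.25, p(m) = 3.84375 (+); new bracket [2.25, 2.5]
m = 2.375, p(m) = 1.7383 (+); new bracket [2.375, 2.5]

1.7383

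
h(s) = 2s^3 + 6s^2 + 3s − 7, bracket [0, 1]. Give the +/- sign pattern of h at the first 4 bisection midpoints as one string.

--++

m = 0.5, h(m) = -3.75 (−); new bracket [0.5, 1]
m = 0.75, h(m) = -0.53125 (−); new bracket [0.75, 1]
m = 0.875, h(m) = 1.558594 (+); new bracket [0.75, 0.875]
m = 0.8125, h(m) = 0.4712 (+); new bracket [0.75, 0.8125]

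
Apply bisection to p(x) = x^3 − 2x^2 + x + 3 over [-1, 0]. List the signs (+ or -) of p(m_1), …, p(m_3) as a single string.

m = -0.5, p(m) = 1.875 (+); new bracket [-1, -0.5]
m = -0.75, p(m) = 0.703125 (+); new bracket [-1, -0.75]
m = -0.875, p(m) = -0.076172 (−); new bracket [-0.875, -0.75]

++-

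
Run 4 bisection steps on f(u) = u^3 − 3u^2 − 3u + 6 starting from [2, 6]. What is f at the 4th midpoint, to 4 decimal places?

midpoint 4: f = 10 > 0 → [2, 4]
midpoint 3: f = -3 < 0 → [3, 4]
midpoint 3.5: f = 1.625 > 0 → [3, 3.5]
midpoint 3.25: f = -1.1094 < 0 → [3.25, 3.5]

-1.1094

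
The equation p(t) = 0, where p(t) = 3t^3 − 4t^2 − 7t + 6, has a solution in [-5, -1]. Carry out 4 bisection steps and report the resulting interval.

[-1.5, -1.25]

midpoint -3: p = -90 < 0 → [-3, -1]
midpoint -2: p = -20 < 0 → [-2, -1]
midpoint -1.5: p = -2.625 < 0 → [-1.5, -1]
midpoint -1.25: p = 2.6406 > 0 → [-1.5, -1.25]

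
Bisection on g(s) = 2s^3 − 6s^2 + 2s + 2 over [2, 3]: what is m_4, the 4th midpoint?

2.4375

s = 2.5 gives g = 0.75, positive; keep [2, 2.5]
s = 2.25 gives g = -1.09375, negative; keep [2.25, 2.5]
s = 2.375 gives g = -0.300781, negative; keep [2.375, 2.5]
s = 2.4375 gives g = 0.1909, positive; keep [2.375, 2.4375]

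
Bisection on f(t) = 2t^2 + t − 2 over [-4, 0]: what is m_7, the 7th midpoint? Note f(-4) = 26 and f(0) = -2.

-1.28125

m = -2, f(m) = 4 (+); new bracket [-2, 0]
m = -1, f(m) = -1 (−); new bracket [-2, -1]
m = -1.5, f(m) = 1 (+); new bracket [-1.5, -1]
m = -1.25, f(m) = -0.125 (−); new bracket [-1.5, -1.25]
m = -1.375, f(m) = 0.4062 (+); new bracket [-1.375, -1.25]
m = -1.3125, f(m) = 0.1328 (+); new bracket [-1.3125, -1.25]
m = -1.28125, f(m) = 0.002 (+); new bracket [-1.28125, -1.25]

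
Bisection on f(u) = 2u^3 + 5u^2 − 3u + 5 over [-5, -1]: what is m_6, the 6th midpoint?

u = -3 gives f = 5, positive; keep [-5, -3]
u = -4 gives f = -31, negative; keep [-4, -3]
u = -3.5 gives f = -9, negative; keep [-3.5, -3]
u = -3.25 gives f = -1.0938, negative; keep [-3.25, -3]
u = -3.125 gives f = 2.168, positive; keep [-3.25, -3.125]
u = -3.1875 gives f = 0.5923, positive; keep [-3.25, -3.1875]

-3.1875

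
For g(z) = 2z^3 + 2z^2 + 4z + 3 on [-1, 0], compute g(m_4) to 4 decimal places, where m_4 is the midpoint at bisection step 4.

-0.0024

m = -0.5, g(m) = 1.25 (+); new bracket [-1, -0.5]
m = -0.75, g(m) = 0.28125 (+); new bracket [-1, -0.75]
m = -0.875, g(m) = -0.308594 (−); new bracket [-0.875, -0.75]
m = -0.8125, g(m) = -0.0024 (−); new bracket [-0.8125, -0.75]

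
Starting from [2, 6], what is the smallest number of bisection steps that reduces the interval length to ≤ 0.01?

9

Width after n steps is 4/2^n. Need 2^n ≥ 4/0.01 = 400.
2^8 = 256 < 400 ≤ 2^9 = 512, so n = 9.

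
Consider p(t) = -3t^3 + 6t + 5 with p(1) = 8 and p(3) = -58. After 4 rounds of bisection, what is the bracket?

p(2) = -7 < 0, so the root lies in [1, 2]
p(1.5) = 3.875 > 0, so the root lies in [1.5, 2]
p(1.75) = -0.578125 < 0, so the root lies in [1.5, 1.75]
p(1.625) = 1.877 > 0, so the root lies in [1.625, 1.75]

[1.625, 1.75]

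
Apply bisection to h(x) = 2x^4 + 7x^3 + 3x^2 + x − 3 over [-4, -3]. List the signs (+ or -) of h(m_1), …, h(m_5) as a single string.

+++--

midpoint -3.5: h = 30.25 > 0 → [-3.5, -3]
midpoint -3.25: h = 8.273438 > 0 → [-3.25, -3]
midpoint -3.125: h = 0.283691 > 0 → [-3.125, -3]
midpoint -3.0625: h = -3.0583 < 0 → [-3.125, -3.0625]
midpoint -3.09375: h = -1.439 < 0 → [-3.125, -3.09375]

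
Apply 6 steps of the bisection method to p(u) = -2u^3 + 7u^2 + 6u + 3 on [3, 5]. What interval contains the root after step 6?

[4.28125, 4.3125]

u = 4 gives p = 11, positive; keep [4, 5]
u = 4.5 gives p = -10.5, negative; keep [4, 4.5]
u = 4.25 gives p = 1.40625, positive; keep [4.25, 4.5]
u = 4.375 gives p = -4.2461, negative; keep [4.25, 4.375]
u = 4.3125 gives p = -1.3462, negative; keep [4.25, 4.3125]
u = 4.28125 gives p = 0.0483, positive; keep [4.28125, 4.3125]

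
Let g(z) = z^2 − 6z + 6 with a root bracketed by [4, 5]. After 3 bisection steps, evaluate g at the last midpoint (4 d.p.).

-0.3594

midpoint 4.5: g = -0.75 < 0 → [4.5, 5]
midpoint 4.75: g = 0.0625 > 0 → [4.5, 4.75]
midpoint 4.625: g = -0.359375 < 0 → [4.625, 4.75]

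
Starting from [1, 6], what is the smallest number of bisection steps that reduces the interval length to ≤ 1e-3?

13

Width after n steps is 5/2^n. Need 2^n ≥ 5/1e-3 = 5000.
2^12 = 4096 < 5000 ≤ 2^13 = 8192, so n = 13.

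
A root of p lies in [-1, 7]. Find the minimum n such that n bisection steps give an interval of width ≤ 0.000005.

21

Width after n steps is 8/2^n. Need 2^n ≥ 8/0.000005 = 1600000.
2^20 = 1048576 < 1600000 ≤ 2^21 = 2097152, so n = 21.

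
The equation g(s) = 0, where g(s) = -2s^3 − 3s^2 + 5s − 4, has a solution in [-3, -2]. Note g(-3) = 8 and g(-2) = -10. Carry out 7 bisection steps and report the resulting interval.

[-2.703125, -2.6953125]

midpoint -2.5: g = -4 < 0 → [-3, -2.5]
midpoint -2.75: g = 1.15625 > 0 → [-2.75, -2.5]
midpoint -2.625: g = -1.621094 < 0 → [-2.75, -2.625]
midpoint -2.6875: g = -0.2837 < 0 → [-2.75, -2.6875]
midpoint -2.71875: g = 0.4233 > 0 → [-2.71875, -2.6875]
midpoint -2.703125: g = 0.0666 > 0 → [-2.703125, -2.6875]
midpoint -2.6953125: g = -0.1094 < 0 → [-2.703125, -2.6953125]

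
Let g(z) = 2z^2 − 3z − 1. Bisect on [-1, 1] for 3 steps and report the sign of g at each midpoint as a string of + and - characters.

midpoint 0: g = -1 < 0 → [-1, 0]
midpoint -0.5: g = 1 > 0 → [-0.5, 0]
midpoint -0.25: g = -0.125 < 0 → [-0.5, -0.25]

-+-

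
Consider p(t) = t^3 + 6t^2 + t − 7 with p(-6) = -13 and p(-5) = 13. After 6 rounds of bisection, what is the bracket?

p(-5.5) = 2.625 > 0, so the root lies in [-6, -5.5]
p(-5.75) = -4.484375 < 0, so the root lies in [-5.75, -5.5]
p(-5.625) = -0.759766 < 0, so the root lies in [-5.625, -5.5]
p(-5.5625) = 0.9744 > 0, so the root lies in [-5.625, -5.5625]
p(-5.59375) = 0.1178 > 0, so the root lies in [-5.625, -5.59375]
p(-5.609375) = -0.3183 < 0, so the root lies in [-5.609375, -5.59375]

[-5.609375, -5.59375]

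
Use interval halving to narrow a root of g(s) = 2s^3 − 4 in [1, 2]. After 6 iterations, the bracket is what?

g(1.5) = 2.75 > 0, so the root lies in [1, 1.5]
g(1.25) = -0.09375 < 0, so the root lies in [1.25, 1.5]
g(1.375) = 1.199219 > 0, so the root lies in [1.25, 1.375]
g(1.3125) = 0.522 > 0, so the root lies in [1.25, 1.3125]
g(1.28125) = 0.2066 > 0, so the root lies in [1.25, 1.28125]
g(1.265625) = 0.0546 > 0, so the root lies in [1.25, 1.265625]

[1.25, 1.265625]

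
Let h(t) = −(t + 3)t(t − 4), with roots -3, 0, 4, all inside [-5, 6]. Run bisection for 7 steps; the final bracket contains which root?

4

midpoint 0.5: h = 6.125 > 0 → [0.5, 6]
midpoint 3.25: h = 15.234375 > 0 → [3.25, 6]
midpoint 4.625: h = -22.041016 < 0 → [3.25, 4.625]
midpoint 3.9375: h = 1.7073 > 0 → [3.9375, 4.625]
midpoint 4.28125: h = -8.7674 < 0 → [3.9375, 4.28125]
midpoint 4.109375: h = -3.1954 < 0 → [3.9375, 4.109375]
midpoint 4.0234375: h = -0.6623 < 0 → [3.9375, 4.0234375]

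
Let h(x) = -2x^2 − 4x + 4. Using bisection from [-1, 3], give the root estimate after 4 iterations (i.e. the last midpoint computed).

h(1) = -2 < 0, so the root lies in [-1, 1]
h(0) = 4 > 0, so the root lies in [0, 1]
h(0.5) = 1.5 > 0, so the root lies in [0.5, 1]
h(0.75) = -0.125 < 0, so the root lies in [0.5, 0.75]

0.75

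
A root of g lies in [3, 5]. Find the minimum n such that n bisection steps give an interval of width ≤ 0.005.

Width after n steps is 2/2^n. Need 2^n ≥ 2/0.005 = 400.
2^8 = 256 < 400 ≤ 2^9 = 512, so n = 9.

9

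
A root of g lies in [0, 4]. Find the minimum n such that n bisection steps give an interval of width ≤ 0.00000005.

27

Width after n steps is 4/2^n. Need 2^n ≥ 4/0.00000005 = 80000000.
2^26 = 67108864 < 80000000 ≤ 2^27 = 134217728, so n = 27.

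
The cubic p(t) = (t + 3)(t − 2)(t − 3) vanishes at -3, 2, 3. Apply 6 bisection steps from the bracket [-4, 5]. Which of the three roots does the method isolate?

-3

m = 0.5, p(m) = 13.125 (+); new bracket [-4, 0.5]
m = -1.75, p(m) = 22.265625 (+); new bracket [-4, -1.75]
m = -2.875, p(m) = 3.580078 (+); new bracket [-4, -2.875]
m = -3.4375, p(m) = -15.3142 (−); new bracket [-3.4375, -2.875]
m = -3.15625, p(m) = -4.9599 (−); new bracket [-3.15625, -2.875]
m = -3.015625, p(m) = -0.4714 (−); new bracket [-3.015625, -2.875]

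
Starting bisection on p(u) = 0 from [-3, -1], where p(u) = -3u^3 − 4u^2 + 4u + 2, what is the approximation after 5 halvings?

midpoint -2: p = 2 > 0 → [-2, -1]
midpoint -1.5: p = -2.875 < 0 → [-2, -1.5]
midpoint -1.75: p = -1.171875 < 0 → [-2, -1.75]
midpoint -1.875: p = 0.2129 > 0 → [-1.875, -1.75]
midpoint -1.8125: p = -0.5276 < 0 → [-1.875, -1.8125]

-1.8125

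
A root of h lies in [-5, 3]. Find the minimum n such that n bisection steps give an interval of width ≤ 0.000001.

Width after n steps is 8/2^n. Need 2^n ≥ 8/0.000001 = 8000000.
2^22 = 4194304 < 8000000 ≤ 2^23 = 8388608, so n = 23.

23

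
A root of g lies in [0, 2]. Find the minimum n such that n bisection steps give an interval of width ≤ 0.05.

6

Width after n steps is 2/2^n. Need 2^n ≥ 2/0.05 = 40.
2^5 = 32 < 40 ≤ 2^6 = 64, so n = 6.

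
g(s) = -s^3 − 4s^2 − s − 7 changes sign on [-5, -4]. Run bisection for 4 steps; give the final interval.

s = -4.5 gives g = 7.625, positive; keep [-4.5, -4]
s = -4.25 gives g = 1.765625, positive; keep [-4.25, -4]
s = -4.125 gives g = -0.748047, negative; keep [-4.25, -4.125]
s = -4.1875 gives g = 0.4753, positive; keep [-4.1875, -4.125]

[-4.1875, -4.125]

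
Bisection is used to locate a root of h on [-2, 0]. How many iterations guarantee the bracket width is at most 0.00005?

Width after n steps is 2/2^n. Need 2^n ≥ 2/0.00005 = 40000.
2^15 = 32768 < 40000 ≤ 2^16 = 65536, so n = 16.

16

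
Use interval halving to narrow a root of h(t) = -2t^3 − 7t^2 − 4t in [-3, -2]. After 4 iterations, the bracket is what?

[-2.8125, -2.75]

midpoint -2.5: h = -2.5 < 0 → [-3, -2.5]
midpoint -2.75: h = -0.34375 < 0 → [-3, -2.75]
midpoint -2.875: h = 1.167969 > 0 → [-2.875, -2.75]
midpoint -2.8125: h = 0.3735 > 0 → [-2.8125, -2.75]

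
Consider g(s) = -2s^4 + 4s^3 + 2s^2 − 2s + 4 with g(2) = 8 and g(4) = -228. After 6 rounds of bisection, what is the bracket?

[2.375, 2.40625]

midpoint 3: g = -38 < 0 → [2, 3]
midpoint 2.5: g = -4.125 < 0 → [2, 2.5]
midpoint 2.25: g = 3.929688 > 0 → [2.25, 2.5]
midpoint 2.375: g = 0.4839 > 0 → [2.375, 2.5]
midpoint 2.4375: g = -1.6641 < 0 → [2.375, 2.4375]
midpoint 2.40625: g = -0.5524 < 0 → [2.375, 2.40625]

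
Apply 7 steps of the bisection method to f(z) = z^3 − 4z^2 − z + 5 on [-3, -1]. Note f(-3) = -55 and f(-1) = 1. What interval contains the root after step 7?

[-1.109375, -1.09375]

m = -2, f(m) = -17 (−); new bracket [-2, -1]
m = -1.5, f(m) = -5.875 (−); new bracket [-1.5, -1]
m = -1.25, f(m) = -1.953125 (−); new bracket [-1.25, -1]
m = -1.125, f(m) = -0.3613 (−); new bracket [-1.125, -1]
m = -1.0625, f(m) = 0.3474 (+); new bracket [-1.125, -1.0625]
m = -1.09375, f(m) = 0.0002 (+); new bracket [-1.125, -1.09375]
m = -1.109375, f(m) = -0.1788 (−); new bracket [-1.109375, -1.09375]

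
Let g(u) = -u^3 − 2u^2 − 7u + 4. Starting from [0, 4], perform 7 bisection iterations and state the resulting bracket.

m = 2, g(m) = -26 (−); new bracket [0, 2]
m = 1, g(m) = -6 (−); new bracket [0, 1]
m = 0.5, g(m) = -0.125 (−); new bracket [0, 0.5]
m = 0.25, g(m) = 2.1094 (+); new bracket [0.25, 0.5]
m = 0.375, g(m) = 1.041 (+); new bracket [0.375, 0.5]
m = 0.4375, g(m) = 0.4709 (+); new bracket [0.4375, 0.5]
m = 0.46875, g(m) = 0.1763 (+); new bracket [0.46875, 0.5]

[0.46875, 0.5]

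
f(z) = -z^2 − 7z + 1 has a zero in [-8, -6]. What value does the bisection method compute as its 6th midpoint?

-7.15625

f(-7) = 1 > 0, so the root lies in [-8, -7]
f(-7.5) = -2.75 < 0, so the root lies in [-7.5, -7]
f(-7.25) = -0.8125 < 0, so the root lies in [-7.25, -7]
f(-7.125) = 0.1094 > 0, so the root lies in [-7.25, -7.125]
f(-7.1875) = -0.3477 < 0, so the root lies in [-7.1875, -7.125]
f(-7.15625) = -0.1182 < 0, so the root lies in [-7.15625, -7.125]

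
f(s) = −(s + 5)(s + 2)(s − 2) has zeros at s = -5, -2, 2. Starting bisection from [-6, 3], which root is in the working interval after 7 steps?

f(-1.5) = 6.125 > 0, so the root lies in [-1.5, 3]
f(0.75) = 19.765625 > 0, so the root lies in [0.75, 3]
f(1.875) = 3.330078 > 0, so the root lies in [1.875, 3]
f(2.4375) = -14.4392 < 0, so the root lies in [1.875, 2.4375]
f(2.15625) = -4.6474 < 0, so the root lies in [1.875, 2.15625]
f(2.015625) = -0.4402 < 0, so the root lies in [1.875, 2.015625]
f(1.9453125) = 1.4985 > 0, so the root lies in [1.9453125, 2.015625]

2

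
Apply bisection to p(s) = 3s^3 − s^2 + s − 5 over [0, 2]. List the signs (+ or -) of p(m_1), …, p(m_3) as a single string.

m = 1, p(m) = -2 (−); new bracket [1, 2]
m = 1.5, p(m) = 4.375 (+); new bracket [1, 1.5]
m = 1.25, p(m) = 0.546875 (+); new bracket [1, 1.25]

-++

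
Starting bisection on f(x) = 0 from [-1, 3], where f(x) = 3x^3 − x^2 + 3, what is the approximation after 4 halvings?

-0.75

m = 1, f(m) = 5 (+); new bracket [-1, 1]
m = 0, f(m) = 3 (+); new bracket [-1, 0]
m = -0.5, f(m) = 2.375 (+); new bracket [-1, -0.5]
m = -0.75, f(m) = 1.1719 (+); new bracket [-1, -0.75]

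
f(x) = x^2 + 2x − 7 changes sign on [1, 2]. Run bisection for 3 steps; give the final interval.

f(1.5) = -1.75 < 0, so the root lies in [1.5, 2]
f(1.75) = -0.4375 < 0, so the root lies in [1.75, 2]
f(1.875) = 0.265625 > 0, so the root lies in [1.75, 1.875]

[1.75, 1.875]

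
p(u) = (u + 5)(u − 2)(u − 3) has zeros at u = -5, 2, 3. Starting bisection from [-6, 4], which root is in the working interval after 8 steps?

-5

m = -1, p(m) = 48 (+); new bracket [-6, -1]
m = -3.5, p(m) = 53.625 (+); new bracket [-6, -3.5]
m = -4.75, p(m) = 13.078125 (+); new bracket [-6, -4.75]
m = -5.375, p(m) = -23.1621 (−); new bracket [-5.375, -4.75]
m = -5.0625, p(m) = -3.5588 (−); new bracket [-5.0625, -4.75]
m = -4.90625, p(m) = 5.119 (+); new bracket [-5.0625, -4.90625]
m = -4.984375, p(m) = 0.8713 (+); new bracket [-5.0625, -4.984375]
m = -5.0234375, p(m) = -1.3208 (−); new bracket [-5.0234375, -4.984375]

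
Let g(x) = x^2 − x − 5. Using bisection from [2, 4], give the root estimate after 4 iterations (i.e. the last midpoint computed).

x = 3 gives g = 1, positive; keep [2, 3]
x = 2.5 gives g = -1.25, negative; keep [2.5, 3]
x = 2.75 gives g = -0.1875, negative; keep [2.75, 3]
x = 2.875 gives g = 0.3906, positive; keep [2.75, 2.875]

2.875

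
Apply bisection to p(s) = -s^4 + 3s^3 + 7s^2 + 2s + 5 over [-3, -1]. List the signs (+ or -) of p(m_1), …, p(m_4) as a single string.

-+-+

m = -2, p(m) = -11 (−); new bracket [-2, -1]
m = -1.5, p(m) = 2.5625 (+); new bracket [-2, -1.5]
m = -1.75, p(m) = -2.519531 (−); new bracket [-1.75, -1.5]
m = -1.625, p(m) = 0.3884 (+); new bracket [-1.75, -1.625]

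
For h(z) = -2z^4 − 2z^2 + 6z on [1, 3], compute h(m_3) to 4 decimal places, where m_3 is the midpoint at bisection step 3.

midpoint 2: h = -28 < 0 → [1, 2]
midpoint 1.5: h = -5.625 < 0 → [1, 1.5]
midpoint 1.25: h = -0.507812 < 0 → [1, 1.25]

-0.5078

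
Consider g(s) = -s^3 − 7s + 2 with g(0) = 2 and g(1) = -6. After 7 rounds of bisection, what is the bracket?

[0.28125, 0.2890625]

g(0.5) = -1.625 < 0, so the root lies in [0, 0.5]
g(0.25) = 0.234375 > 0, so the root lies in [0.25, 0.5]
g(0.375) = -0.677734 < 0, so the root lies in [0.25, 0.375]
g(0.3125) = -0.218 < 0, so the root lies in [0.25, 0.3125]
g(0.28125) = 0.009 > 0, so the root lies in [0.28125, 0.3125]
g(0.296875) = -0.1043 < 0, so the root lies in [0.28125, 0.296875]
g(0.2890625) = -0.0476 < 0, so the root lies in [0.28125, 0.2890625]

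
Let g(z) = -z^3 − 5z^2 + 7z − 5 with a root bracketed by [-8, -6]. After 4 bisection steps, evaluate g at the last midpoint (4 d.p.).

-5.6699

g(-7) = 44 > 0, so the root lies in [-7, -6]
g(-6.5) = 12.875 > 0, so the root lies in [-6.5, -6]
g(-6.25) = 0.078125 > 0, so the root lies in [-6.25, -6]
g(-6.125) = -5.6699 < 0, so the root lies in [-6.25, -6.125]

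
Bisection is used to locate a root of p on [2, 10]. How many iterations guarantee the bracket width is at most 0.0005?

Width after n steps is 8/2^n. Need 2^n ≥ 8/0.0005 = 16000.
2^13 = 8192 < 16000 ≤ 2^14 = 16384, so n = 14.

14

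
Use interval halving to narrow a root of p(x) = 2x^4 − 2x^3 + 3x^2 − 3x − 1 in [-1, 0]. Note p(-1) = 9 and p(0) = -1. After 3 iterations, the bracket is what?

[-0.375, -0.25]

m = -0.5, p(m) = 1.625 (+); new bracket [-0.5, 0]
m = -0.25, p(m) = -0.023438 (−); new bracket [-0.5, -0.25]
m = -0.375, p(m) = 0.691895 (+); new bracket [-0.375, -0.25]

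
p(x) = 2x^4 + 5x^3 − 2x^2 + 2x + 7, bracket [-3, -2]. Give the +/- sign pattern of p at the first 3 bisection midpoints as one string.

--+

x = -2.5 gives p = -10.5, negative; keep [-3, -2.5]
x = -2.75 gives p = -3.226562, negative; keep [-3, -2.75]
x = -2.875 gives p = 2.541504, positive; keep [-2.875, -2.75]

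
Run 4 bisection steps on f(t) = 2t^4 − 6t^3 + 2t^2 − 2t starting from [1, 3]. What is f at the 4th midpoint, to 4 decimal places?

m = 2, f(m) = -12 (−); new bracket [2, 3]
m = 2.5, f(m) = -8.125 (−); new bracket [2.5, 3]
m = 2.75, f(m) = -0.773438 (−); new bracket [2.75, 3]
m = 2.875, f(m) = 4.8403 (+); new bracket [2.75, 2.875]

4.8403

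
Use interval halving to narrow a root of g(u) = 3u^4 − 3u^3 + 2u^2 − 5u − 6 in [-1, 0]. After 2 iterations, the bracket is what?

g(-0.5) = -2.4375 < 0, so the root lies in [-1, -0.5]
g(-0.75) = 1.089844 > 0, so the root lies in [-0.75, -0.5]

[-0.75, -0.5]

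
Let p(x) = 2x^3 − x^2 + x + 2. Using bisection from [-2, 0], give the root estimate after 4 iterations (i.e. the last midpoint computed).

x = -1 gives p = -2, negative; keep [-1, 0]
x = -0.5 gives p = 1, positive; keep [-1, -0.5]
x = -0.75 gives p = -0.15625, negative; keep [-0.75, -0.5]
x = -0.625 gives p = 0.4961, positive; keep [-0.75, -0.625]

-0.625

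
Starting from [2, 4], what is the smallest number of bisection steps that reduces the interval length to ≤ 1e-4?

Width after n steps is 2/2^n. Need 2^n ≥ 2/1e-4 = 20000.
2^14 = 16384 < 20000 ≤ 2^15 = 32768, so n = 15.

15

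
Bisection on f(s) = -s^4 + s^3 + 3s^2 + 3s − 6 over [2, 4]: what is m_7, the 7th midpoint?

2.359375

s = 3 gives f = -24, negative; keep [2, 3]
s = 2.5 gives f = -3.1875, negative; keep [2, 2.5]
s = 2.25 gives f = 1.699219, positive; keep [2.25, 2.5]
s = 2.375 gives f = -0.3733, negative; keep [2.25, 2.375]
s = 2.3125 gives f = 0.7495, positive; keep [2.3125, 2.375]
s = 2.34375 gives f = 0.2105, positive; keep [2.34375, 2.375]
s = 2.359375 gives f = -0.0757, negative; keep [2.34375, 2.359375]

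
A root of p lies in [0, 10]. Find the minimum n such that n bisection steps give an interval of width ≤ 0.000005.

21

Width after n steps is 10/2^n. Need 2^n ≥ 10/0.000005 = 2000000.
2^20 = 1048576 < 2000000 ≤ 2^21 = 2097152, so n = 21.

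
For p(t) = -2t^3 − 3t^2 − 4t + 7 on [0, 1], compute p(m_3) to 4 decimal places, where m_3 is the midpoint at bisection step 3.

midpoint 0.5: p = 4 > 0 → [0.5, 1]
midpoint 0.75: p = 1.46875 > 0 → [0.75, 1]
midpoint 0.875: p = -0.136719 < 0 → [0.75, 0.875]

-0.1367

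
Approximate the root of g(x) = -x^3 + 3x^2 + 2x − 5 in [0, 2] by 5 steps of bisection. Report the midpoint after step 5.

1.1875

x = 1 gives g = -1, negative; keep [1, 2]
x = 1.5 gives g = 1.375, positive; keep [1, 1.5]
x = 1.25 gives g = 0.234375, positive; keep [1, 1.25]
x = 1.125 gives g = -0.377, negative; keep [1.125, 1.25]
x = 1.1875 gives g = -0.0691, negative; keep [1.1875, 1.25]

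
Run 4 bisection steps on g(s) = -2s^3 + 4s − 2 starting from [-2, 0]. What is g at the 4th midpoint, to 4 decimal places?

midpoint -1: g = -4 < 0 → [-2, -1]
midpoint -1.5: g = -1.25 < 0 → [-2, -1.5]
midpoint -1.75: g = 1.71875 > 0 → [-1.75, -1.5]
midpoint -1.625: g = 0.082 > 0 → [-1.625, -1.5]

0.0820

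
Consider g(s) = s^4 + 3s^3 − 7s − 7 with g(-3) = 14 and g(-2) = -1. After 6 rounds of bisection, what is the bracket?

[-2.234375, -2.21875]

g(-2.5) = 2.6875 > 0, so the root lies in [-2.5, -2]
g(-2.25) = 0.207031 > 0, so the root lies in [-2.25, -2]
g(-2.125) = -0.52124 < 0, so the root lies in [-2.25, -2.125]
g(-2.1875) = -0.1924 < 0, so the root lies in [-2.25, -2.1875]
g(-2.21875) = -0.002 < 0, so the root lies in [-2.25, -2.21875]
g(-2.234375) = 0.1001 > 0, so the root lies in [-2.234375, -2.21875]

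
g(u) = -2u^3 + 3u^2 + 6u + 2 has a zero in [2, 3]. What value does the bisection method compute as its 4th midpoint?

2.6875

midpoint 2.5: g = 4.5 > 0 → [2.5, 3]
midpoint 2.75: g = -0.40625 < 0 → [2.5, 2.75]
midpoint 2.625: g = 2.246094 > 0 → [2.625, 2.75]
midpoint 2.6875: g = 0.9712 > 0 → [2.6875, 2.75]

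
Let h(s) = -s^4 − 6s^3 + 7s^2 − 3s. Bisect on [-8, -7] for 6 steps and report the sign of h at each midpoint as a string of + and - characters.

h(-7.5) = -216.5625 < 0, so the root lies in [-7.5, -7]
h(-7.25) = -86.660156 < 0, so the root lies in [-7.25, -7]
h(-7.125) = -30.183838 < 0, so the root lies in [-7.125, -7]
h(-7.0625) = -3.9468 < 0, so the root lies in [-7.0625, -7]
h(-7.03125) = 8.6859 > 0, so the root lies in [-7.0625, -7.03125]
h(-7.046875) = 2.4096 > 0, so the root lies in [-7.0625, -7.046875]

----++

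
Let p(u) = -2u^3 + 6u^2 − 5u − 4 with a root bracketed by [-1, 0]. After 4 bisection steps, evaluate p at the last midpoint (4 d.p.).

-0.4966

midpoint -0.5: p = 0.25 > 0 → [-0.5, 0]
midpoint -0.25: p = -2.34375 < 0 → [-0.5, -0.25]
midpoint -0.375: p = -1.175781 < 0 → [-0.5, -0.375]
midpoint -0.4375: p = -0.4966 < 0 → [-0.5, -0.4375]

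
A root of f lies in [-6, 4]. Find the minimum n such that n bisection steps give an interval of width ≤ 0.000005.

21

Width after n steps is 10/2^n. Need 2^n ≥ 10/0.000005 = 2000000.
2^20 = 1048576 < 2000000 ≤ 2^21 = 2097152, so n = 21.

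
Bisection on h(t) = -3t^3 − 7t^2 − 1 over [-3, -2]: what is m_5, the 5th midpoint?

-2.40625

t = -2.5 gives h = 2.125, positive; keep [-2.5, -2]
t = -2.25 gives h = -2.265625, negative; keep [-2.5, -2.25]
t = -2.375 gives h = -0.294922, negative; keep [-2.5, -2.375]
t = -2.4375 gives h = 0.8567, positive; keep [-2.4375, -2.375]
t = -2.40625 gives h = 0.2666, positive; keep [-2.40625, -2.375]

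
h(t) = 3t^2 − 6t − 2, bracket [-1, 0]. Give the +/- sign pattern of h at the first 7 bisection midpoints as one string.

m = -0.5, h(m) = 1.75 (+); new bracket [-0.5, 0]
m = -0.25, h(m) = -0.3125 (−); new bracket [-0.5, -0.25]
m = -0.375, h(m) = 0.671875 (+); new bracket [-0.375, -0.25]
m = -0.3125, h(m) = 0.168 (+); new bracket [-0.3125, -0.25]
m = -0.28125, h(m) = -0.0752 (−); new bracket [-0.3125, -0.28125]
m = -0.296875, h(m) = 0.0457 (+); new bracket [-0.296875, -0.28125]
m = -0.2890625, h(m) = -0.015 (−); new bracket [-0.296875, -0.2890625]

+-++-+-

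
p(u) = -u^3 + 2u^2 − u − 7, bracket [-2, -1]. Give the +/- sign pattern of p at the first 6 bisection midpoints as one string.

m = -1.5, p(m) = 2.375 (+); new bracket [-1.5, -1]
m = -1.25, p(m) = -0.671875 (−); new bracket [-1.5, -1.25]
m = -1.375, p(m) = 0.755859 (+); new bracket [-1.375, -1.25]
m = -1.3125, p(m) = 0.0188 (+); new bracket [-1.3125, -1.25]
m = -1.28125, p(m) = -0.3322 (−); new bracket [-1.3125, -1.28125]
m = -1.296875, p(m) = -0.1582 (−); new bracket [-1.3125, -1.296875]

+-++--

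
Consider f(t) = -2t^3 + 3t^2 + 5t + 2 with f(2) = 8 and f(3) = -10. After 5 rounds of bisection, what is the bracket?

m = 2.5, f(m) = 2 (+); new bracket [2.5, 3]
m = 2.75, f(m) = -3.15625 (−); new bracket [2.5, 2.75]
m = 2.625, f(m) = -0.378906 (−); new bracket [2.5, 2.625]
m = 2.5625, f(m) = 0.8589 (+); new bracket [2.5625, 2.625]
m = 2.59375, f(m) = 0.2523 (+); new bracket [2.59375, 2.625]

[2.59375, 2.625]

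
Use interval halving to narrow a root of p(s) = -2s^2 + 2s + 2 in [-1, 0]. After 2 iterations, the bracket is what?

s = -0.5 gives p = 0.5, positive; keep [-1, -0.5]
s = -0.75 gives p = -0.625, negative; keep [-0.75, -0.5]

[-0.75, -0.5]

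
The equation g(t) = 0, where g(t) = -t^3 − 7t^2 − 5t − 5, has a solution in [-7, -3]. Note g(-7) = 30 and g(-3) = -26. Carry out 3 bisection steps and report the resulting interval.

[-6.5, -6]

g(-5) = -30 < 0, so the root lies in [-7, -5]
g(-6) = -11 < 0, so the root lies in [-7, -6]
g(-6.5) = 6.375 > 0, so the root lies in [-6.5, -6]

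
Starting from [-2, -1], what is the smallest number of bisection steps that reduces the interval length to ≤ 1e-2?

7

Width after n steps is 1/2^n. Need 2^n ≥ 1/1e-2 = 100.
2^6 = 64 < 100 ≤ 2^7 = 128, so n = 7.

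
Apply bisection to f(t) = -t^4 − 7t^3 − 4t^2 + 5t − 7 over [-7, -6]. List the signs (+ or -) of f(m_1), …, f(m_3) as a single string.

t = -6.5 gives f = -71.1875, negative; keep [-6.5, -6]
t = -6.25 gives f = -11.394531, negative; keep [-6.25, -6]
t = -6.125 gives f = 13.372803, positive; keep [-6.25, -6.125]

--+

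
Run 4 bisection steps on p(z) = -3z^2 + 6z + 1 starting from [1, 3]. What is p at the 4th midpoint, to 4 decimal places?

0.2031

z = 2 gives p = 1, positive; keep [2, 3]
z = 2.5 gives p = -2.75, negative; keep [2, 2.5]
z = 2.25 gives p = -0.6875, negative; keep [2, 2.25]
z = 2.125 gives p = 0.2031, positive; keep [2.125, 2.25]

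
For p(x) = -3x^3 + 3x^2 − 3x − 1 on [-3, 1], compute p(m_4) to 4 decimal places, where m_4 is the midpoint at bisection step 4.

midpoint -1: p = 8 > 0 → [-1, 1]
midpoint 0: p = -1 < 0 → [-1, 0]
midpoint -0.5: p = 1.625 > 0 → [-0.5, 0]
midpoint -0.25: p = -0.0156 < 0 → [-0.5, -0.25]

-0.0156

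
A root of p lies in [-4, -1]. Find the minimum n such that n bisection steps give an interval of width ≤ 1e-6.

22

Width after n steps is 3/2^n. Need 2^n ≥ 3/1e-6 = 3000000.
2^21 = 2097152 < 3000000 ≤ 2^22 = 4194304, so n = 22.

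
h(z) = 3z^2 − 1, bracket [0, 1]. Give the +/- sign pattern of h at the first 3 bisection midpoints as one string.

h(0.5) = -0.25 < 0, so the root lies in [0.5, 1]
h(0.75) = 0.6875 > 0, so the root lies in [0.5, 0.75]
h(0.625) = 0.171875 > 0, so the root lies in [0.5, 0.625]

-++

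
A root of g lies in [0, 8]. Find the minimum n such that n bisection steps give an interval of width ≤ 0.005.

Width after n steps is 8/2^n. Need 2^n ≥ 8/0.005 = 1600.
2^10 = 1024 < 1600 ≤ 2^11 = 2048, so n = 11.

11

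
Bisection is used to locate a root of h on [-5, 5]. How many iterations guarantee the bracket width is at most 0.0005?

Width after n steps is 10/2^n. Need 2^n ≥ 10/0.0005 = 20000.
2^14 = 16384 < 20000 ≤ 2^15 = 32768, so n = 15.

15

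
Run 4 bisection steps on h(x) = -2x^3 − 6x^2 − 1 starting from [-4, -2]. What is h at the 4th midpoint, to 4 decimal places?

1.4414

x = -3 gives h = -1, negative; keep [-4, -3]
x = -3.5 gives h = 11.25, positive; keep [-3.5, -3]
x = -3.25 gives h = 4.28125, positive; keep [-3.25, -3]
x = -3.125 gives h = 1.4414, positive; keep [-3.125, -3]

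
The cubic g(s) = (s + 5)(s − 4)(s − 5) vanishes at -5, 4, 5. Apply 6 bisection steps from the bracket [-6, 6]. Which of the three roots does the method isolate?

-5

m = 0, g(m) = 100 (+); new bracket [-6, 0]
m = -3, g(m) = 112 (+); new bracket [-6, -3]
m = -4.5, g(m) = 40.375 (+); new bracket [-6, -4.5]
m = -5.25, g(m) = -23.7031 (−); new bracket [-5.25, -4.5]
m = -4.875, g(m) = 10.9551 (+); new bracket [-5.25, -4.875]
m = -5.0625, g(m) = -5.6995 (−); new bracket [-5.0625, -4.875]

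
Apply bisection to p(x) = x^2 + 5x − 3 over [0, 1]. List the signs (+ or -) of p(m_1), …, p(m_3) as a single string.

-++

p(0.5) = -0.25 < 0, so the root lies in [0.5, 1]
p(0.75) = 1.3125 > 0, so the root lies in [0.5, 0.75]
p(0.625) = 0.515625 > 0, so the root lies in [0.5, 0.625]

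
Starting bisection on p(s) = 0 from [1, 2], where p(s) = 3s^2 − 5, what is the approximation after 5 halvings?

1.28125

midpoint 1.5: p = 1.75 > 0 → [1, 1.5]
midpoint 1.25: p = -0.3125 < 0 → [1.25, 1.5]
midpoint 1.375: p = 0.671875 > 0 → [1.25, 1.375]
midpoint 1.3125: p = 0.168 > 0 → [1.25, 1.3125]
midpoint 1.28125: p = -0.0752 < 0 → [1.28125, 1.3125]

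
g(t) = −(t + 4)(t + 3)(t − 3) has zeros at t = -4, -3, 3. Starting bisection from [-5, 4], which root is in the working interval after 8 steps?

g(-0.5) = 30.625 > 0, so the root lies in [-0.5, 4]
g(1.75) = 34.140625 > 0, so the root lies in [1.75, 4]
g(2.875) = 5.048828 > 0, so the root lies in [2.875, 4]
g(3.4375) = -20.947 < 0, so the root lies in [2.875, 3.4375]
g(3.15625) = -6.8837 < 0, so the root lies in [2.875, 3.15625]
g(3.015625) = -0.6594 < 0, so the root lies in [2.875, 3.015625]
g(2.9453125) = 2.2582 > 0, so the root lies in [2.9453125, 3.015625]
g(2.98046875) = 0.8154 > 0, so the root lies in [2.98046875, 3.015625]

3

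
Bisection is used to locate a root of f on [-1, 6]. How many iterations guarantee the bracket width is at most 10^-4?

Width after n steps is 7/2^n. Need 2^n ≥ 7/10^-4 = 70000.
2^16 = 65536 < 70000 ≤ 2^17 = 131072, so n = 17.

17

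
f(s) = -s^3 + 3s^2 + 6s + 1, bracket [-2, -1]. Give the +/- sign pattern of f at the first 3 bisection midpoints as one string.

++-

f(-1.5) = 2.125 > 0, so the root lies in [-1.5, -1]
f(-1.25) = 0.140625 > 0, so the root lies in [-1.25, -1]
f(-1.125) = -0.529297 < 0, so the root lies in [-1.25, -1.125]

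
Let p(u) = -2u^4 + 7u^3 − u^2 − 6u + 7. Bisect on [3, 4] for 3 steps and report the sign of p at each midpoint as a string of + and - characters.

u = 3.5 gives p = -26.25, negative; keep [3, 3.5]
u = 3.25 gives p = -5.898438, negative; keep [3, 3.25]
u = 3.125 gives p = 1.372559, positive; keep [3.125, 3.25]

--+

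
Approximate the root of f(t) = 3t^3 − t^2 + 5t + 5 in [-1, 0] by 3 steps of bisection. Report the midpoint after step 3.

-0.625

f(-0.5) = 1.875 > 0, so the root lies in [-1, -0.5]
f(-0.75) = -0.578125 < 0, so the root lies in [-0.75, -0.5]
f(-0.625) = 0.751953 > 0, so the root lies in [-0.75, -0.625]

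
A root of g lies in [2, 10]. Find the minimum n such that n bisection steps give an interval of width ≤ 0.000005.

Width after n steps is 8/2^n. Need 2^n ≥ 8/0.000005 = 1600000.
2^20 = 1048576 < 1600000 ≤ 2^21 = 2097152, so n = 21.

21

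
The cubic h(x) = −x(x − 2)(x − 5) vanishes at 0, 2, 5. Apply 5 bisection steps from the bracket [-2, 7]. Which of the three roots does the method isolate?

x = 2.5 gives h = 3.125, positive; keep [2.5, 7]
x = 4.75 gives h = 3.265625, positive; keep [4.75, 7]
x = 5.875 gives h = -19.919922, negative; keep [4.75, 5.875]
x = 5.3125 gives h = -5.4993, negative; keep [4.75, 5.3125]
x = 5.03125 gives h = -0.4766, negative; keep [4.75, 5.03125]

5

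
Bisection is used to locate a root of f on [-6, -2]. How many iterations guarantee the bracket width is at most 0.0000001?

26

Width after n steps is 4/2^n. Need 2^n ≥ 4/0.0000001 = 40000000.
2^25 = 33554432 < 40000000 ≤ 2^26 = 67108864, so n = 26.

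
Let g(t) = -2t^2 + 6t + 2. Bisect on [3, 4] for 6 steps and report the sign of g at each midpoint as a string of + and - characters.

-+--++

m = 3.5, g(m) = -1.5 (−); new bracket [3, 3.5]
m = 3.25, g(m) = 0.375 (+); new bracket [3.25, 3.5]
m = 3.375, g(m) = -0.53125 (−); new bracket [3.25, 3.375]
m = 3.3125, g(m) = -0.0703 (−); new bracket [3.25, 3.3125]
m = 3.28125, g(m) = 0.1543 (+); new bracket [3.28125, 3.3125]
m = 3.296875, g(m) = 0.0425 (+); new bracket [3.296875, 3.3125]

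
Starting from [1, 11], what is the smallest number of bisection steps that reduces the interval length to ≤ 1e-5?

Width after n steps is 10/2^n. Need 2^n ≥ 10/1e-5 = 1000000.
2^19 = 524288 < 1000000 ≤ 2^20 = 1048576, so n = 20.

20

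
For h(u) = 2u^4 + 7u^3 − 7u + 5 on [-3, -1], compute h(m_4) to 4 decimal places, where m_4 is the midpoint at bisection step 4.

0.2837

m = -2, h(m) = -5 (−); new bracket [-2, -1]
m = -1.5, h(m) = 2 (+); new bracket [-2, -1.5]
m = -1.75, h(m) = -1.507812 (−); new bracket [-1.75, -1.5]
m = -1.625, h(m) = 0.2837 (+); new bracket [-1.75, -1.625]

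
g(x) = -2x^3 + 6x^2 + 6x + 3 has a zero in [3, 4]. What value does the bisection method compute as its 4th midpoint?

3.8125

midpoint 3.5: g = 11.75 > 0 → [3.5, 4]
midpoint 3.75: g = 4.40625 > 0 → [3.75, 4]
midpoint 3.875: g = -0.027344 < 0 → [3.75, 3.875]
midpoint 3.8125: g = 2.2554 > 0 → [3.8125, 3.875]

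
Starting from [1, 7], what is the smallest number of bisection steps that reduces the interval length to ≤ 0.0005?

Width after n steps is 6/2^n. Need 2^n ≥ 6/0.0005 = 12000.
2^13 = 8192 < 12000 ≤ 2^14 = 16384, so n = 14.

14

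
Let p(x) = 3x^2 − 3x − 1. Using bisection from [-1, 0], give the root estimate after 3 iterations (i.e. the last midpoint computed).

m = -0.5, p(m) = 1.25 (+); new bracket [-0.5, 0]
m = -0.25, p(m) = -0.0625 (−); new bracket [-0.5, -0.25]
m = -0.375, p(m) = 0.546875 (+); new bracket [-0.375, -0.25]

-0.375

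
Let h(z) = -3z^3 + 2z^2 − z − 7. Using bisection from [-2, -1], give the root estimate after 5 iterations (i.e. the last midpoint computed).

-1.09375

h(-1.5) = 9.125 > 0, so the root lies in [-1.5, -1]
h(-1.25) = 3.234375 > 0, so the root lies in [-1.25, -1]
h(-1.125) = 0.927734 > 0, so the root lies in [-1.125, -1]
h(-1.0625) = -0.0813 < 0, so the root lies in [-1.125, -1.0625]
h(-1.09375) = 0.4117 > 0, so the root lies in [-1.09375, -1.0625]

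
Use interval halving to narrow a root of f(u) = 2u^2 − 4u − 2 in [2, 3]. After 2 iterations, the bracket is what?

f(2.5) = 0.5 > 0, so the root lies in [2, 2.5]
f(2.25) = -0.875 < 0, so the root lies in [2.25, 2.5]

[2.25, 2.5]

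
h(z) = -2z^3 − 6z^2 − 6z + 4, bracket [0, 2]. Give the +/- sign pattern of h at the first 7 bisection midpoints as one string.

--+++--

m = 1, h(m) = -10 (−); new bracket [0, 1]
m = 0.5, h(m) = -0.75 (−); new bracket [0, 0.5]
m = 0.25, h(m) = 2.09375 (+); new bracket [0.25, 0.5]
m = 0.375, h(m) = 0.8008 (+); new bracket [0.375, 0.5]
m = 0.4375, h(m) = 0.0591 (+); new bracket [0.4375, 0.5]
m = 0.46875, h(m) = -0.3369 (−); new bracket [0.4375, 0.46875]
m = 0.453125, h(m) = -0.1368 (−); new bracket [0.4375, 0.453125]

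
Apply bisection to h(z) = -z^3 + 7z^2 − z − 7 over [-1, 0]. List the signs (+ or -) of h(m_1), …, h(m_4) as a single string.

---+

m = -0.5, h(m) = -4.625 (−); new bracket [-1, -0.5]
m = -0.75, h(m) = -1.890625 (−); new bracket [-1, -0.75]
m = -0.875, h(m) = -0.095703 (−); new bracket [-1, -0.875]
m = -0.9375, h(m) = 0.9138 (+); new bracket [-0.9375, -0.875]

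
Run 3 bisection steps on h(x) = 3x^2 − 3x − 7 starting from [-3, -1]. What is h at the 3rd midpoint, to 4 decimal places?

m = -2, h(m) = 11 (+); new bracket [-2, -1]
m = -1.5, h(m) = 4.25 (+); new bracket [-1.5, -1]
m = -1.25, h(m) = 1.4375 (+); new bracket [-1.25, -1]

1.4375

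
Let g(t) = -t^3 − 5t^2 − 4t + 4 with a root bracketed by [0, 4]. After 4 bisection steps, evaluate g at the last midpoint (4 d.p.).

-2.2344

t = 2 gives g = -32, negative; keep [0, 2]
t = 1 gives g = -6, negative; keep [0, 1]
t = 0.5 gives g = 0.625, positive; keep [0.5, 1]
t = 0.75 gives g = -2.2344, negative; keep [0.5, 0.75]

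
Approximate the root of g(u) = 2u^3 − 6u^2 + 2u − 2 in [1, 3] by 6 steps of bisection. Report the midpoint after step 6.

m = 2, g(m) = -6 (−); new bracket [2, 3]
m = 2.5, g(m) = -3.25 (−); new bracket [2.5, 3]
m = 2.75, g(m) = -0.28125 (−); new bracket [2.75, 3]
m = 2.875, g(m) = 1.6836 (+); new bracket [2.75, 2.875]
m = 2.8125, g(m) = 0.6587 (+); new bracket [2.75, 2.8125]
m = 2.78125, g(m) = 0.1783 (+); new bracket [2.75, 2.78125]

2.78125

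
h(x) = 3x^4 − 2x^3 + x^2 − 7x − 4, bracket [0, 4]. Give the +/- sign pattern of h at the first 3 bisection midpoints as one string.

+--

midpoint 2: h = 18 > 0 → [0, 2]
midpoint 1: h = -9 < 0 → [1, 2]
midpoint 1.5: h = -3.8125 < 0 → [1.5, 2]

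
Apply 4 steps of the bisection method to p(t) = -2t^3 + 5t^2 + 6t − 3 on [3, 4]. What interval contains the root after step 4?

[3.25, 3.3125]

m = 3.5, p(m) = -6.5 (−); new bracket [3, 3.5]
m = 3.25, p(m) = 0.65625 (+); new bracket [3.25, 3.5]
m = 3.375, p(m) = -2.683594 (−); new bracket [3.25, 3.375]
m = 3.3125, p(m) = -0.9556 (−); new bracket [3.25, 3.3125]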